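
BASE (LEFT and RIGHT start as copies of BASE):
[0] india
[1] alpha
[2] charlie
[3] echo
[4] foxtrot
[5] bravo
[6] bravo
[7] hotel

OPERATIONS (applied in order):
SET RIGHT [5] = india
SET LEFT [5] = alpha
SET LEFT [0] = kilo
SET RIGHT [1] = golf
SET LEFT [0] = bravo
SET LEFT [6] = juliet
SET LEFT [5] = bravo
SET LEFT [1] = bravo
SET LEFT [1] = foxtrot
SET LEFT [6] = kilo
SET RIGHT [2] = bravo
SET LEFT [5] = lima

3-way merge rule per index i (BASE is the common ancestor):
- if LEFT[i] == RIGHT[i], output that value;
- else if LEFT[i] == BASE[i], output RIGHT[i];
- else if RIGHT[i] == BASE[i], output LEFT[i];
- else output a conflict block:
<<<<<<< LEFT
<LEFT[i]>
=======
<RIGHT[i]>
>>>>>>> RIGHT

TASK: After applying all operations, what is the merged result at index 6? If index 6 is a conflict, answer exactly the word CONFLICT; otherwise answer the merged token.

Answer: kilo

Derivation:
Final LEFT:  [bravo, foxtrot, charlie, echo, foxtrot, lima, kilo, hotel]
Final RIGHT: [india, golf, bravo, echo, foxtrot, india, bravo, hotel]
i=0: L=bravo, R=india=BASE -> take LEFT -> bravo
i=1: BASE=alpha L=foxtrot R=golf all differ -> CONFLICT
i=2: L=charlie=BASE, R=bravo -> take RIGHT -> bravo
i=3: L=echo R=echo -> agree -> echo
i=4: L=foxtrot R=foxtrot -> agree -> foxtrot
i=5: BASE=bravo L=lima R=india all differ -> CONFLICT
i=6: L=kilo, R=bravo=BASE -> take LEFT -> kilo
i=7: L=hotel R=hotel -> agree -> hotel
Index 6 -> kilo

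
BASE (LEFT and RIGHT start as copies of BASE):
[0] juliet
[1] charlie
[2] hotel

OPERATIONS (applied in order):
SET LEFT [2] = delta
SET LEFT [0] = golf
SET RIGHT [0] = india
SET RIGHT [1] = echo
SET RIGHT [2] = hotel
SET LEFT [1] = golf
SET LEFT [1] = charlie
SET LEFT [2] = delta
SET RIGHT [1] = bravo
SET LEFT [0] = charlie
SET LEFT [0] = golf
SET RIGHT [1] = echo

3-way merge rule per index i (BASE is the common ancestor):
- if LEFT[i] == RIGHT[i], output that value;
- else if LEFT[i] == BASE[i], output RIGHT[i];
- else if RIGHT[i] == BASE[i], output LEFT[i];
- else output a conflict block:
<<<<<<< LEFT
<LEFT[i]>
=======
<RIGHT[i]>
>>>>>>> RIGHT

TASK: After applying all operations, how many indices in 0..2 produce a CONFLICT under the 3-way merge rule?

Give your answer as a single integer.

Answer: 1

Derivation:
Final LEFT:  [golf, charlie, delta]
Final RIGHT: [india, echo, hotel]
i=0: BASE=juliet L=golf R=india all differ -> CONFLICT
i=1: L=charlie=BASE, R=echo -> take RIGHT -> echo
i=2: L=delta, R=hotel=BASE -> take LEFT -> delta
Conflict count: 1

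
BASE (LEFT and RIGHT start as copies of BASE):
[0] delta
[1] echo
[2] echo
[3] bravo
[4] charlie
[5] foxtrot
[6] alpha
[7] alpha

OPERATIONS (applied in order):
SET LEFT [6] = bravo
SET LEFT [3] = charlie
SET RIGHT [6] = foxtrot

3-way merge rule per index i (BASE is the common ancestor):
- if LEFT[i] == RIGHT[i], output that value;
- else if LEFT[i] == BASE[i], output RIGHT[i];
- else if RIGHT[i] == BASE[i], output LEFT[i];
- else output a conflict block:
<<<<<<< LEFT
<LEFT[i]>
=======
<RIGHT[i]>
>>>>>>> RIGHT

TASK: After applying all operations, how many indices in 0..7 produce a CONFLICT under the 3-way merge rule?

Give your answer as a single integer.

Answer: 1

Derivation:
Final LEFT:  [delta, echo, echo, charlie, charlie, foxtrot, bravo, alpha]
Final RIGHT: [delta, echo, echo, bravo, charlie, foxtrot, foxtrot, alpha]
i=0: L=delta R=delta -> agree -> delta
i=1: L=echo R=echo -> agree -> echo
i=2: L=echo R=echo -> agree -> echo
i=3: L=charlie, R=bravo=BASE -> take LEFT -> charlie
i=4: L=charlie R=charlie -> agree -> charlie
i=5: L=foxtrot R=foxtrot -> agree -> foxtrot
i=6: BASE=alpha L=bravo R=foxtrot all differ -> CONFLICT
i=7: L=alpha R=alpha -> agree -> alpha
Conflict count: 1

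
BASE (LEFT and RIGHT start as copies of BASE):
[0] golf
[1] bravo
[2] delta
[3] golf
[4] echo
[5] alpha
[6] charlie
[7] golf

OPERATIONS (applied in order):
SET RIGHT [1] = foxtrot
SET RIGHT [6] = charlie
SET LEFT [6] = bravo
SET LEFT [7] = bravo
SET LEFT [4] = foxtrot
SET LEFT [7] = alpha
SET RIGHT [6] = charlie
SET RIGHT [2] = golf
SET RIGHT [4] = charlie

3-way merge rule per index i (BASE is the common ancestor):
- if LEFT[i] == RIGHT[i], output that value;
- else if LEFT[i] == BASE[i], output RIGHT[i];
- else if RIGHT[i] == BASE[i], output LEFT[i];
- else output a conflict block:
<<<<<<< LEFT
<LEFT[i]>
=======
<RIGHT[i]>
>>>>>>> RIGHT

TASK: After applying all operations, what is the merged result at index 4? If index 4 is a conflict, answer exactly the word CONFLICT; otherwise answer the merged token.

Answer: CONFLICT

Derivation:
Final LEFT:  [golf, bravo, delta, golf, foxtrot, alpha, bravo, alpha]
Final RIGHT: [golf, foxtrot, golf, golf, charlie, alpha, charlie, golf]
i=0: L=golf R=golf -> agree -> golf
i=1: L=bravo=BASE, R=foxtrot -> take RIGHT -> foxtrot
i=2: L=delta=BASE, R=golf -> take RIGHT -> golf
i=3: L=golf R=golf -> agree -> golf
i=4: BASE=echo L=foxtrot R=charlie all differ -> CONFLICT
i=5: L=alpha R=alpha -> agree -> alpha
i=6: L=bravo, R=charlie=BASE -> take LEFT -> bravo
i=7: L=alpha, R=golf=BASE -> take LEFT -> alpha
Index 4 -> CONFLICT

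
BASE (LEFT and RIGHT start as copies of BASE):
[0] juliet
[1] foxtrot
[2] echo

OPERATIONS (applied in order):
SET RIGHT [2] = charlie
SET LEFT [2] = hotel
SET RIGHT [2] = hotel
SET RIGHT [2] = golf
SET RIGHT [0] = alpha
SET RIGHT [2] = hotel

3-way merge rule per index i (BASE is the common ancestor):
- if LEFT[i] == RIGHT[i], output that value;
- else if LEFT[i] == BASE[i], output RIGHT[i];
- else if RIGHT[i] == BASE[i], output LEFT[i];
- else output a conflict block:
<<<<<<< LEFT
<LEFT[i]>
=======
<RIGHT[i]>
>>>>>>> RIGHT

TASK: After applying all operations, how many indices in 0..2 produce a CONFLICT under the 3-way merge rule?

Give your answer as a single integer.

Final LEFT:  [juliet, foxtrot, hotel]
Final RIGHT: [alpha, foxtrot, hotel]
i=0: L=juliet=BASE, R=alpha -> take RIGHT -> alpha
i=1: L=foxtrot R=foxtrot -> agree -> foxtrot
i=2: L=hotel R=hotel -> agree -> hotel
Conflict count: 0

Answer: 0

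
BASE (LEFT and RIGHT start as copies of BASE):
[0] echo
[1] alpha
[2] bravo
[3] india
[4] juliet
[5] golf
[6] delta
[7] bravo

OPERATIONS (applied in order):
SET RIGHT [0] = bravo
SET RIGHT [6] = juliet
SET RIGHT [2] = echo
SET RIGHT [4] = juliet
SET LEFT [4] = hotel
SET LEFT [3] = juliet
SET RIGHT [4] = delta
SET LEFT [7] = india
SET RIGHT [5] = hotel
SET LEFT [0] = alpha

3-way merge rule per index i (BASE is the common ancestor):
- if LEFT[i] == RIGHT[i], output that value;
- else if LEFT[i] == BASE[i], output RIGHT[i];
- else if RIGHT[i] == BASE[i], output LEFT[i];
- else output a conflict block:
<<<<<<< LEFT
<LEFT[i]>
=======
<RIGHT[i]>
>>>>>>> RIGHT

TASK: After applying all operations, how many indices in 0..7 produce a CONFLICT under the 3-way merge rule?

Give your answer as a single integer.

Answer: 2

Derivation:
Final LEFT:  [alpha, alpha, bravo, juliet, hotel, golf, delta, india]
Final RIGHT: [bravo, alpha, echo, india, delta, hotel, juliet, bravo]
i=0: BASE=echo L=alpha R=bravo all differ -> CONFLICT
i=1: L=alpha R=alpha -> agree -> alpha
i=2: L=bravo=BASE, R=echo -> take RIGHT -> echo
i=3: L=juliet, R=india=BASE -> take LEFT -> juliet
i=4: BASE=juliet L=hotel R=delta all differ -> CONFLICT
i=5: L=golf=BASE, R=hotel -> take RIGHT -> hotel
i=6: L=delta=BASE, R=juliet -> take RIGHT -> juliet
i=7: L=india, R=bravo=BASE -> take LEFT -> india
Conflict count: 2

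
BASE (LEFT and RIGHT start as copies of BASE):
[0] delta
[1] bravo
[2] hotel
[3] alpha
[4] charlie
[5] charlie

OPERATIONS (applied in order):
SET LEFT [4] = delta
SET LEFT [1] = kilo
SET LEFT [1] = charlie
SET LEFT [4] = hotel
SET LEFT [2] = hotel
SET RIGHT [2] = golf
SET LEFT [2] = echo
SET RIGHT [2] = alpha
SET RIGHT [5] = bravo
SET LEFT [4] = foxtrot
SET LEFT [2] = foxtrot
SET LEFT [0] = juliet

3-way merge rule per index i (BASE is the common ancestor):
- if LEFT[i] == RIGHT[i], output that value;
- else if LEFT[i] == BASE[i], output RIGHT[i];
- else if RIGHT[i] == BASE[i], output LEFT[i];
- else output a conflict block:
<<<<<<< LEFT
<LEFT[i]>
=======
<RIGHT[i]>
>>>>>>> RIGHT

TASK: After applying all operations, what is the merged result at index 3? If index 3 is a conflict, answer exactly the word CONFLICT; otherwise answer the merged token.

Answer: alpha

Derivation:
Final LEFT:  [juliet, charlie, foxtrot, alpha, foxtrot, charlie]
Final RIGHT: [delta, bravo, alpha, alpha, charlie, bravo]
i=0: L=juliet, R=delta=BASE -> take LEFT -> juliet
i=1: L=charlie, R=bravo=BASE -> take LEFT -> charlie
i=2: BASE=hotel L=foxtrot R=alpha all differ -> CONFLICT
i=3: L=alpha R=alpha -> agree -> alpha
i=4: L=foxtrot, R=charlie=BASE -> take LEFT -> foxtrot
i=5: L=charlie=BASE, R=bravo -> take RIGHT -> bravo
Index 3 -> alpha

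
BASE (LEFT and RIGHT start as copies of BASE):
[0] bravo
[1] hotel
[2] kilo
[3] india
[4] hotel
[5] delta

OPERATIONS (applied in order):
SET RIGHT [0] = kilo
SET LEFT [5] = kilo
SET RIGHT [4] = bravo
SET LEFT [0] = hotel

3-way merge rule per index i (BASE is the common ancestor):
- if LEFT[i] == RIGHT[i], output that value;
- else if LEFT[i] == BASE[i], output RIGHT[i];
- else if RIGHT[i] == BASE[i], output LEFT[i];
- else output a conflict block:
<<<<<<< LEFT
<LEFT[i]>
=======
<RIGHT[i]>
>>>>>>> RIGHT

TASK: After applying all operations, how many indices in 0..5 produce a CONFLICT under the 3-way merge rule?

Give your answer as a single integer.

Answer: 1

Derivation:
Final LEFT:  [hotel, hotel, kilo, india, hotel, kilo]
Final RIGHT: [kilo, hotel, kilo, india, bravo, delta]
i=0: BASE=bravo L=hotel R=kilo all differ -> CONFLICT
i=1: L=hotel R=hotel -> agree -> hotel
i=2: L=kilo R=kilo -> agree -> kilo
i=3: L=india R=india -> agree -> india
i=4: L=hotel=BASE, R=bravo -> take RIGHT -> bravo
i=5: L=kilo, R=delta=BASE -> take LEFT -> kilo
Conflict count: 1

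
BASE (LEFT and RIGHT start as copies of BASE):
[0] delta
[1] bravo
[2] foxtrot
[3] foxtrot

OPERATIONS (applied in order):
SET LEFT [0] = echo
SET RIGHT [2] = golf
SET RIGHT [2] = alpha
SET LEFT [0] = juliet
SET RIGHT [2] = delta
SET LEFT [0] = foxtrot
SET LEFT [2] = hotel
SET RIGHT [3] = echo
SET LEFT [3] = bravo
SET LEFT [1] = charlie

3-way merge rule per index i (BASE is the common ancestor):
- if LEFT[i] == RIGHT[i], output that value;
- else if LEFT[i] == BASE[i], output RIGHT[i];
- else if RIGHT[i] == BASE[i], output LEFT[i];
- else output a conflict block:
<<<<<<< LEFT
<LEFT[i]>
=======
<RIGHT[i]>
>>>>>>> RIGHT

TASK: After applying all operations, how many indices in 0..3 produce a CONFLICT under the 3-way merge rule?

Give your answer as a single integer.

Answer: 2

Derivation:
Final LEFT:  [foxtrot, charlie, hotel, bravo]
Final RIGHT: [delta, bravo, delta, echo]
i=0: L=foxtrot, R=delta=BASE -> take LEFT -> foxtrot
i=1: L=charlie, R=bravo=BASE -> take LEFT -> charlie
i=2: BASE=foxtrot L=hotel R=delta all differ -> CONFLICT
i=3: BASE=foxtrot L=bravo R=echo all differ -> CONFLICT
Conflict count: 2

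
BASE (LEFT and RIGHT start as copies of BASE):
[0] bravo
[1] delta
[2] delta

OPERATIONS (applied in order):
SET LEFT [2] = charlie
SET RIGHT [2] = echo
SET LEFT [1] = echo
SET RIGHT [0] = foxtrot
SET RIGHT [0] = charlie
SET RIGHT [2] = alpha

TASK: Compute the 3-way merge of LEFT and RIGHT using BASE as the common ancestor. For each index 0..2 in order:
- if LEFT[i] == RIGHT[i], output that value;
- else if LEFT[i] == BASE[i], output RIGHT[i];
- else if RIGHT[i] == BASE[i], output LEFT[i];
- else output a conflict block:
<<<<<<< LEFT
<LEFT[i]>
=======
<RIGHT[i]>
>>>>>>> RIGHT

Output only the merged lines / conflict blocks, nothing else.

Answer: charlie
echo
<<<<<<< LEFT
charlie
=======
alpha
>>>>>>> RIGHT

Derivation:
Final LEFT:  [bravo, echo, charlie]
Final RIGHT: [charlie, delta, alpha]
i=0: L=bravo=BASE, R=charlie -> take RIGHT -> charlie
i=1: L=echo, R=delta=BASE -> take LEFT -> echo
i=2: BASE=delta L=charlie R=alpha all differ -> CONFLICT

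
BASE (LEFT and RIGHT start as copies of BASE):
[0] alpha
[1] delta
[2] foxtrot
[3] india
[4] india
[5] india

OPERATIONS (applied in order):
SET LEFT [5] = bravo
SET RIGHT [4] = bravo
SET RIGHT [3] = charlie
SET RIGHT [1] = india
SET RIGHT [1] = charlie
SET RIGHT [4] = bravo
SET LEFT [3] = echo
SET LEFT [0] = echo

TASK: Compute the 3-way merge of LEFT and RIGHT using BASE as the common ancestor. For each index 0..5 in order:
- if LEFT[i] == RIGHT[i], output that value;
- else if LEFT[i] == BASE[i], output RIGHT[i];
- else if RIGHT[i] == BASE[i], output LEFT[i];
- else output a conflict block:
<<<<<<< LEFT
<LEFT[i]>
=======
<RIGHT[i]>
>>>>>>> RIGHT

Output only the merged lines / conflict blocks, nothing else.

Answer: echo
charlie
foxtrot
<<<<<<< LEFT
echo
=======
charlie
>>>>>>> RIGHT
bravo
bravo

Derivation:
Final LEFT:  [echo, delta, foxtrot, echo, india, bravo]
Final RIGHT: [alpha, charlie, foxtrot, charlie, bravo, india]
i=0: L=echo, R=alpha=BASE -> take LEFT -> echo
i=1: L=delta=BASE, R=charlie -> take RIGHT -> charlie
i=2: L=foxtrot R=foxtrot -> agree -> foxtrot
i=3: BASE=india L=echo R=charlie all differ -> CONFLICT
i=4: L=india=BASE, R=bravo -> take RIGHT -> bravo
i=5: L=bravo, R=india=BASE -> take LEFT -> bravo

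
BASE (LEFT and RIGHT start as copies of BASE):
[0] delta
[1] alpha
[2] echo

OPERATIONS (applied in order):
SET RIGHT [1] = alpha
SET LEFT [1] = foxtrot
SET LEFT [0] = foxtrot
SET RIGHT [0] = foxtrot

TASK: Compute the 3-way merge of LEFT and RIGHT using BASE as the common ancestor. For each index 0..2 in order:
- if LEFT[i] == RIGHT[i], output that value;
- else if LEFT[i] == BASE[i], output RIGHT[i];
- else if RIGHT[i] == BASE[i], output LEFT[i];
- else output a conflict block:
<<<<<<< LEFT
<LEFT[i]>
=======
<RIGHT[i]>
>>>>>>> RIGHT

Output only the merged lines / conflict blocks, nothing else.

Final LEFT:  [foxtrot, foxtrot, echo]
Final RIGHT: [foxtrot, alpha, echo]
i=0: L=foxtrot R=foxtrot -> agree -> foxtrot
i=1: L=foxtrot, R=alpha=BASE -> take LEFT -> foxtrot
i=2: L=echo R=echo -> agree -> echo

Answer: foxtrot
foxtrot
echo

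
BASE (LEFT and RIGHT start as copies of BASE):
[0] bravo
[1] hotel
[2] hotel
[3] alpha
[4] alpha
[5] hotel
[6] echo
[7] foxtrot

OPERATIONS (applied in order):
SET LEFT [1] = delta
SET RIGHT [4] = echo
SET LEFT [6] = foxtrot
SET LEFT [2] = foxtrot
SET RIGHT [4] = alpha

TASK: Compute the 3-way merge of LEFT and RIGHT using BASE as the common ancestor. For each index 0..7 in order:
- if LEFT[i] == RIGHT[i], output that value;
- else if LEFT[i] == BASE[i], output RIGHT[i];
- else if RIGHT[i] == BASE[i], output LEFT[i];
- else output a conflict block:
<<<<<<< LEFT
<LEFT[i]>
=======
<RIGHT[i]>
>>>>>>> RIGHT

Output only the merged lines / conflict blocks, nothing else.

Final LEFT:  [bravo, delta, foxtrot, alpha, alpha, hotel, foxtrot, foxtrot]
Final RIGHT: [bravo, hotel, hotel, alpha, alpha, hotel, echo, foxtrot]
i=0: L=bravo R=bravo -> agree -> bravo
i=1: L=delta, R=hotel=BASE -> take LEFT -> delta
i=2: L=foxtrot, R=hotel=BASE -> take LEFT -> foxtrot
i=3: L=alpha R=alpha -> agree -> alpha
i=4: L=alpha R=alpha -> agree -> alpha
i=5: L=hotel R=hotel -> agree -> hotel
i=6: L=foxtrot, R=echo=BASE -> take LEFT -> foxtrot
i=7: L=foxtrot R=foxtrot -> agree -> foxtrot

Answer: bravo
delta
foxtrot
alpha
alpha
hotel
foxtrot
foxtrot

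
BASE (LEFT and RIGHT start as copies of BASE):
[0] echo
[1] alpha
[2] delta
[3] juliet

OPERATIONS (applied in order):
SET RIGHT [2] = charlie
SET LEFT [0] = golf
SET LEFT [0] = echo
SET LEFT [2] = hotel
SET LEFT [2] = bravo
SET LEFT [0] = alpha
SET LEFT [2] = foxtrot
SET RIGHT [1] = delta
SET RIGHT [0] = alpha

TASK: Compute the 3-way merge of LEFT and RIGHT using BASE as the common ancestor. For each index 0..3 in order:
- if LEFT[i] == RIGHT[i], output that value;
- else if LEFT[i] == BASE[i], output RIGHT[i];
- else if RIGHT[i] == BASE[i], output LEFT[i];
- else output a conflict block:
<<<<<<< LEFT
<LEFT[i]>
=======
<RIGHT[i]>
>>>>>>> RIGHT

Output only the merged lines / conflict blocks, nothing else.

Final LEFT:  [alpha, alpha, foxtrot, juliet]
Final RIGHT: [alpha, delta, charlie, juliet]
i=0: L=alpha R=alpha -> agree -> alpha
i=1: L=alpha=BASE, R=delta -> take RIGHT -> delta
i=2: BASE=delta L=foxtrot R=charlie all differ -> CONFLICT
i=3: L=juliet R=juliet -> agree -> juliet

Answer: alpha
delta
<<<<<<< LEFT
foxtrot
=======
charlie
>>>>>>> RIGHT
juliet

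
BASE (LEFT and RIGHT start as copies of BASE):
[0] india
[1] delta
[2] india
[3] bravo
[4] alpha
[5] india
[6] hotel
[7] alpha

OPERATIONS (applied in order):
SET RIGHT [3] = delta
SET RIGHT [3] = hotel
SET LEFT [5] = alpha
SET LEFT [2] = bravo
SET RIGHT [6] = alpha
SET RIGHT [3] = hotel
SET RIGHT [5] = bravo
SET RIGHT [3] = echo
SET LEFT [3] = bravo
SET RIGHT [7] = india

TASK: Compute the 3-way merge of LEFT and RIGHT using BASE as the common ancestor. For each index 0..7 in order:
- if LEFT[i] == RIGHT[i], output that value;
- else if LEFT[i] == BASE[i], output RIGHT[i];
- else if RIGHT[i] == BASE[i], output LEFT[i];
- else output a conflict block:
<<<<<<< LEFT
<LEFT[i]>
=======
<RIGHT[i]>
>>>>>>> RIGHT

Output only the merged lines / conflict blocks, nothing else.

Final LEFT:  [india, delta, bravo, bravo, alpha, alpha, hotel, alpha]
Final RIGHT: [india, delta, india, echo, alpha, bravo, alpha, india]
i=0: L=india R=india -> agree -> india
i=1: L=delta R=delta -> agree -> delta
i=2: L=bravo, R=india=BASE -> take LEFT -> bravo
i=3: L=bravo=BASE, R=echo -> take RIGHT -> echo
i=4: L=alpha R=alpha -> agree -> alpha
i=5: BASE=india L=alpha R=bravo all differ -> CONFLICT
i=6: L=hotel=BASE, R=alpha -> take RIGHT -> alpha
i=7: L=alpha=BASE, R=india -> take RIGHT -> india

Answer: india
delta
bravo
echo
alpha
<<<<<<< LEFT
alpha
=======
bravo
>>>>>>> RIGHT
alpha
india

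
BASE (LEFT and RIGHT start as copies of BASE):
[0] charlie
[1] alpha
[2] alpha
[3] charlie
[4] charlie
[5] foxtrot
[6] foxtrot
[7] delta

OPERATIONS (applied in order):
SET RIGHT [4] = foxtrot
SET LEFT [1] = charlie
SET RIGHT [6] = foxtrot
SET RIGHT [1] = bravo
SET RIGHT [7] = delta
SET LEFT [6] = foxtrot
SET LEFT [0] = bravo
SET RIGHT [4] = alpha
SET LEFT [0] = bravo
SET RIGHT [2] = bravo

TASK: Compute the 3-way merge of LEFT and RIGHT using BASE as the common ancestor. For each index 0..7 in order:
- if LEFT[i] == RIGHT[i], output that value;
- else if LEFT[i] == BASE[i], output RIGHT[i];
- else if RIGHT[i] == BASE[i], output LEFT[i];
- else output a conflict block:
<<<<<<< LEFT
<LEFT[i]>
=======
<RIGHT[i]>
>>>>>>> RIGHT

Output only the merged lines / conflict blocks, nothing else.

Final LEFT:  [bravo, charlie, alpha, charlie, charlie, foxtrot, foxtrot, delta]
Final RIGHT: [charlie, bravo, bravo, charlie, alpha, foxtrot, foxtrot, delta]
i=0: L=bravo, R=charlie=BASE -> take LEFT -> bravo
i=1: BASE=alpha L=charlie R=bravo all differ -> CONFLICT
i=2: L=alpha=BASE, R=bravo -> take RIGHT -> bravo
i=3: L=charlie R=charlie -> agree -> charlie
i=4: L=charlie=BASE, R=alpha -> take RIGHT -> alpha
i=5: L=foxtrot R=foxtrot -> agree -> foxtrot
i=6: L=foxtrot R=foxtrot -> agree -> foxtrot
i=7: L=delta R=delta -> agree -> delta

Answer: bravo
<<<<<<< LEFT
charlie
=======
bravo
>>>>>>> RIGHT
bravo
charlie
alpha
foxtrot
foxtrot
delta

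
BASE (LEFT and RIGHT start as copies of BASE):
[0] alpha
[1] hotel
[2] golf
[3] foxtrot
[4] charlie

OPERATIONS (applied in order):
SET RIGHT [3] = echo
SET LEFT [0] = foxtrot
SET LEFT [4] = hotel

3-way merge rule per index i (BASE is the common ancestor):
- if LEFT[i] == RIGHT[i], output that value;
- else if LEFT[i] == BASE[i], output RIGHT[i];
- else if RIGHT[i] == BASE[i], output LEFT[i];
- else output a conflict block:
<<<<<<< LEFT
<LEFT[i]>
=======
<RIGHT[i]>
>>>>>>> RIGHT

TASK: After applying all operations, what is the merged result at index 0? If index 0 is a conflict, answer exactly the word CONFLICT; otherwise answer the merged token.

Answer: foxtrot

Derivation:
Final LEFT:  [foxtrot, hotel, golf, foxtrot, hotel]
Final RIGHT: [alpha, hotel, golf, echo, charlie]
i=0: L=foxtrot, R=alpha=BASE -> take LEFT -> foxtrot
i=1: L=hotel R=hotel -> agree -> hotel
i=2: L=golf R=golf -> agree -> golf
i=3: L=foxtrot=BASE, R=echo -> take RIGHT -> echo
i=4: L=hotel, R=charlie=BASE -> take LEFT -> hotel
Index 0 -> foxtrot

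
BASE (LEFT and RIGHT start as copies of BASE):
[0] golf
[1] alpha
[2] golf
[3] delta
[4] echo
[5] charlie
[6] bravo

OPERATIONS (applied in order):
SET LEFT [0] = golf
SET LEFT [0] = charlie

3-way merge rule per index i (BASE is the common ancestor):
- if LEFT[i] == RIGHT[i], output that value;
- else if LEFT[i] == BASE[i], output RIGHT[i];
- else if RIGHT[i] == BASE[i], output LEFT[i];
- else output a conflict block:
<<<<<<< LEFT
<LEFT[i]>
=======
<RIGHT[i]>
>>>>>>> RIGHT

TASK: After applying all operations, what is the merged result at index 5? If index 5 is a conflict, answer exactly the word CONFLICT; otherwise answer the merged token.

Final LEFT:  [charlie, alpha, golf, delta, echo, charlie, bravo]
Final RIGHT: [golf, alpha, golf, delta, echo, charlie, bravo]
i=0: L=charlie, R=golf=BASE -> take LEFT -> charlie
i=1: L=alpha R=alpha -> agree -> alpha
i=2: L=golf R=golf -> agree -> golf
i=3: L=delta R=delta -> agree -> delta
i=4: L=echo R=echo -> agree -> echo
i=5: L=charlie R=charlie -> agree -> charlie
i=6: L=bravo R=bravo -> agree -> bravo
Index 5 -> charlie

Answer: charlie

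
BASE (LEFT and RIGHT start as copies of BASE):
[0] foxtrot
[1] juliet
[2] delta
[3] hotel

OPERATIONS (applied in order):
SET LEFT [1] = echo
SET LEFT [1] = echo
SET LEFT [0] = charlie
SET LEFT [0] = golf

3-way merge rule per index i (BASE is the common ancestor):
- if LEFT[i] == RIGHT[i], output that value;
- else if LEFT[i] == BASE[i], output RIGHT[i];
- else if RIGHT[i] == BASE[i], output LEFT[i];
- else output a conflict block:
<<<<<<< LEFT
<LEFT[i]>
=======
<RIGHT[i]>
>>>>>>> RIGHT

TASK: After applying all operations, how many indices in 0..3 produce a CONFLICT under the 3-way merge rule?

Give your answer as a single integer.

Answer: 0

Derivation:
Final LEFT:  [golf, echo, delta, hotel]
Final RIGHT: [foxtrot, juliet, delta, hotel]
i=0: L=golf, R=foxtrot=BASE -> take LEFT -> golf
i=1: L=echo, R=juliet=BASE -> take LEFT -> echo
i=2: L=delta R=delta -> agree -> delta
i=3: L=hotel R=hotel -> agree -> hotel
Conflict count: 0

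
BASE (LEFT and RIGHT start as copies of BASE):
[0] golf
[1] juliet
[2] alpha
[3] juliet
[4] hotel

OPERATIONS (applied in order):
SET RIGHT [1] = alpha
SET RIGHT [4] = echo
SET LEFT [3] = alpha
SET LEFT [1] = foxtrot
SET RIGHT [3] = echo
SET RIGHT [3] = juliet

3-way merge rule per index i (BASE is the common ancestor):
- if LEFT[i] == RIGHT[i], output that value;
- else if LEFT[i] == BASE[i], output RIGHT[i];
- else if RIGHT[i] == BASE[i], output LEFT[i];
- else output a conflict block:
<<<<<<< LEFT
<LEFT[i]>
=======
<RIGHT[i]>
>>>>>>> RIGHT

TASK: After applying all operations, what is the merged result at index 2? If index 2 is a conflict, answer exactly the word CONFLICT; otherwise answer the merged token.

Answer: alpha

Derivation:
Final LEFT:  [golf, foxtrot, alpha, alpha, hotel]
Final RIGHT: [golf, alpha, alpha, juliet, echo]
i=0: L=golf R=golf -> agree -> golf
i=1: BASE=juliet L=foxtrot R=alpha all differ -> CONFLICT
i=2: L=alpha R=alpha -> agree -> alpha
i=3: L=alpha, R=juliet=BASE -> take LEFT -> alpha
i=4: L=hotel=BASE, R=echo -> take RIGHT -> echo
Index 2 -> alpha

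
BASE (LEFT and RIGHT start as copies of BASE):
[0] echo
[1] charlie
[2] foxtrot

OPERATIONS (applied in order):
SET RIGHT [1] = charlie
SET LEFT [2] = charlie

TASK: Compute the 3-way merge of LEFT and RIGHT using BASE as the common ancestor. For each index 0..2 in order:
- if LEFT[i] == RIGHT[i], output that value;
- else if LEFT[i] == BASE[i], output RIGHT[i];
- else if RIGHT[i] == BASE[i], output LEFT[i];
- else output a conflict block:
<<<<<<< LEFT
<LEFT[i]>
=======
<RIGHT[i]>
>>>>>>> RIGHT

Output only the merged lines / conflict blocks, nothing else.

Final LEFT:  [echo, charlie, charlie]
Final RIGHT: [echo, charlie, foxtrot]
i=0: L=echo R=echo -> agree -> echo
i=1: L=charlie R=charlie -> agree -> charlie
i=2: L=charlie, R=foxtrot=BASE -> take LEFT -> charlie

Answer: echo
charlie
charlie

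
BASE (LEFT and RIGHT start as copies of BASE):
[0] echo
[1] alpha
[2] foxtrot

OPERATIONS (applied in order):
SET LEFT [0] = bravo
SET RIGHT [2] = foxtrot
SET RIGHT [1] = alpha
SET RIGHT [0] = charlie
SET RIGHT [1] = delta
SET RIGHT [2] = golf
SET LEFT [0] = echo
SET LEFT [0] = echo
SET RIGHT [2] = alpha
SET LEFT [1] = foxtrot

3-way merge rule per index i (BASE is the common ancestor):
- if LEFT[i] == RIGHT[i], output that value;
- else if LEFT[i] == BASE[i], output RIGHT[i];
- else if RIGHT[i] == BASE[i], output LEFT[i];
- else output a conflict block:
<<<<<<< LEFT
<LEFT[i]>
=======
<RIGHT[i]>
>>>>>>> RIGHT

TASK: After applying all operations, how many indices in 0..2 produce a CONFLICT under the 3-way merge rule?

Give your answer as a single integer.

Final LEFT:  [echo, foxtrot, foxtrot]
Final RIGHT: [charlie, delta, alpha]
i=0: L=echo=BASE, R=charlie -> take RIGHT -> charlie
i=1: BASE=alpha L=foxtrot R=delta all differ -> CONFLICT
i=2: L=foxtrot=BASE, R=alpha -> take RIGHT -> alpha
Conflict count: 1

Answer: 1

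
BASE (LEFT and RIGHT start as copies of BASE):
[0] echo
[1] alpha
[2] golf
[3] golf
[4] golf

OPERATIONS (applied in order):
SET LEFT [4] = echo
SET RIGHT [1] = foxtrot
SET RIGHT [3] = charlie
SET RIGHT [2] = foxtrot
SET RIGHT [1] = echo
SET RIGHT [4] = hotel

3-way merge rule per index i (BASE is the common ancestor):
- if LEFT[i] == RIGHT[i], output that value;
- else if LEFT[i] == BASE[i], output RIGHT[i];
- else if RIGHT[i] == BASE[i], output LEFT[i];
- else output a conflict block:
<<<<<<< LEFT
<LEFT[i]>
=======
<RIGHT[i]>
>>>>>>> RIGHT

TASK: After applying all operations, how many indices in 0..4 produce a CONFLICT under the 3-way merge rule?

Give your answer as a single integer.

Final LEFT:  [echo, alpha, golf, golf, echo]
Final RIGHT: [echo, echo, foxtrot, charlie, hotel]
i=0: L=echo R=echo -> agree -> echo
i=1: L=alpha=BASE, R=echo -> take RIGHT -> echo
i=2: L=golf=BASE, R=foxtrot -> take RIGHT -> foxtrot
i=3: L=golf=BASE, R=charlie -> take RIGHT -> charlie
i=4: BASE=golf L=echo R=hotel all differ -> CONFLICT
Conflict count: 1

Answer: 1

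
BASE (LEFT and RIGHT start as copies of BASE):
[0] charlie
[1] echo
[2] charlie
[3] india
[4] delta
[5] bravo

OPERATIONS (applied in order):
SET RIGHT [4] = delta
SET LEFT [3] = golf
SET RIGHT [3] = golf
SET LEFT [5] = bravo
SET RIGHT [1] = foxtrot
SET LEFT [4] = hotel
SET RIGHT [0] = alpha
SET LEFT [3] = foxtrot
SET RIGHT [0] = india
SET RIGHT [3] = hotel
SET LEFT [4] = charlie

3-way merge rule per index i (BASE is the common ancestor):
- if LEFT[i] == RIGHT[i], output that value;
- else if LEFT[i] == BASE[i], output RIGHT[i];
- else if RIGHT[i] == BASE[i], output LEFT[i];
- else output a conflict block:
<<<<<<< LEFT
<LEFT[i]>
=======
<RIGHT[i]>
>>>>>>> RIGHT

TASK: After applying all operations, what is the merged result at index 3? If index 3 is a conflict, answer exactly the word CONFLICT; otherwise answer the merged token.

Answer: CONFLICT

Derivation:
Final LEFT:  [charlie, echo, charlie, foxtrot, charlie, bravo]
Final RIGHT: [india, foxtrot, charlie, hotel, delta, bravo]
i=0: L=charlie=BASE, R=india -> take RIGHT -> india
i=1: L=echo=BASE, R=foxtrot -> take RIGHT -> foxtrot
i=2: L=charlie R=charlie -> agree -> charlie
i=3: BASE=india L=foxtrot R=hotel all differ -> CONFLICT
i=4: L=charlie, R=delta=BASE -> take LEFT -> charlie
i=5: L=bravo R=bravo -> agree -> bravo
Index 3 -> CONFLICT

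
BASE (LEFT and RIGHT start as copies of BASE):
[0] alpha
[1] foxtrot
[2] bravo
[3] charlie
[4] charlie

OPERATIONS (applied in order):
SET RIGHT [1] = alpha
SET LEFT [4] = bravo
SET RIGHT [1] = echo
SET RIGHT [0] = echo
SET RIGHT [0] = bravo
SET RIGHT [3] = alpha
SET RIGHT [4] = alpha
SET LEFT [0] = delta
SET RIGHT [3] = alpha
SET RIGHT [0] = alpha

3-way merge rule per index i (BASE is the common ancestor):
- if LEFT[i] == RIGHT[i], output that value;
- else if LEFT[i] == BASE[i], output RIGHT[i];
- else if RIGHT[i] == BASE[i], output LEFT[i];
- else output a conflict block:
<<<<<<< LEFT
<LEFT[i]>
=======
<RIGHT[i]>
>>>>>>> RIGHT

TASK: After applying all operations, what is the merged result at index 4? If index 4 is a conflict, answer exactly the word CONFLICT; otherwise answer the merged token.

Answer: CONFLICT

Derivation:
Final LEFT:  [delta, foxtrot, bravo, charlie, bravo]
Final RIGHT: [alpha, echo, bravo, alpha, alpha]
i=0: L=delta, R=alpha=BASE -> take LEFT -> delta
i=1: L=foxtrot=BASE, R=echo -> take RIGHT -> echo
i=2: L=bravo R=bravo -> agree -> bravo
i=3: L=charlie=BASE, R=alpha -> take RIGHT -> alpha
i=4: BASE=charlie L=bravo R=alpha all differ -> CONFLICT
Index 4 -> CONFLICT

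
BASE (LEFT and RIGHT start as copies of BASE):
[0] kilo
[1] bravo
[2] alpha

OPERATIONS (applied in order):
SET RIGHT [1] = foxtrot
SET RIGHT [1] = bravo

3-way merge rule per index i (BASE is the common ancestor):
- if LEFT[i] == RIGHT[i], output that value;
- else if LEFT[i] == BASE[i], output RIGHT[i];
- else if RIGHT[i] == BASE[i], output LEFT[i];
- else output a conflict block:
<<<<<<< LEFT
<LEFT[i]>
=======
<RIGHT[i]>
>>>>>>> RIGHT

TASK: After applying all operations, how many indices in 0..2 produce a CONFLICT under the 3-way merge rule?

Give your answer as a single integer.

Answer: 0

Derivation:
Final LEFT:  [kilo, bravo, alpha]
Final RIGHT: [kilo, bravo, alpha]
i=0: L=kilo R=kilo -> agree -> kilo
i=1: L=bravo R=bravo -> agree -> bravo
i=2: L=alpha R=alpha -> agree -> alpha
Conflict count: 0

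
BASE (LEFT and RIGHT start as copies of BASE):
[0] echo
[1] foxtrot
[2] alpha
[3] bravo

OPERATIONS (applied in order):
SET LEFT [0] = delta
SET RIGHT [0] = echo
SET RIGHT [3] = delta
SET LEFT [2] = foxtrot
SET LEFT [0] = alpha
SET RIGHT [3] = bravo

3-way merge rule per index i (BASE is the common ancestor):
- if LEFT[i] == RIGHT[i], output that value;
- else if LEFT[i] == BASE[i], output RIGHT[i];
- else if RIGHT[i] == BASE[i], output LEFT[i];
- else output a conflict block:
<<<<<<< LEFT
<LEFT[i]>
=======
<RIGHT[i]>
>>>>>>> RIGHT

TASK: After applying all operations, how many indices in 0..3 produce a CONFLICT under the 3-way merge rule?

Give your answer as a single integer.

Final LEFT:  [alpha, foxtrot, foxtrot, bravo]
Final RIGHT: [echo, foxtrot, alpha, bravo]
i=0: L=alpha, R=echo=BASE -> take LEFT -> alpha
i=1: L=foxtrot R=foxtrot -> agree -> foxtrot
i=2: L=foxtrot, R=alpha=BASE -> take LEFT -> foxtrot
i=3: L=bravo R=bravo -> agree -> bravo
Conflict count: 0

Answer: 0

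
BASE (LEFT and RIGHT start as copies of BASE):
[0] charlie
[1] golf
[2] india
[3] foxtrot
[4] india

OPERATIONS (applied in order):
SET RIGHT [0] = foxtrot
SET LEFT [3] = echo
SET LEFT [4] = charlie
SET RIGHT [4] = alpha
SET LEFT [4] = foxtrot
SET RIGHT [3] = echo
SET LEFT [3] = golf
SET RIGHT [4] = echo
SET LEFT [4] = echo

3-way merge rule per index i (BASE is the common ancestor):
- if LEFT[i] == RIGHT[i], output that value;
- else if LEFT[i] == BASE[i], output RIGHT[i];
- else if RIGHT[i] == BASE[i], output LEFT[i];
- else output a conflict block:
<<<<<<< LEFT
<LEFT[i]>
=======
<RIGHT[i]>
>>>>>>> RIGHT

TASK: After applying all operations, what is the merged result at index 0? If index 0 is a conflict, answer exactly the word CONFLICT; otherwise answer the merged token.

Final LEFT:  [charlie, golf, india, golf, echo]
Final RIGHT: [foxtrot, golf, india, echo, echo]
i=0: L=charlie=BASE, R=foxtrot -> take RIGHT -> foxtrot
i=1: L=golf R=golf -> agree -> golf
i=2: L=india R=india -> agree -> india
i=3: BASE=foxtrot L=golf R=echo all differ -> CONFLICT
i=4: L=echo R=echo -> agree -> echo
Index 0 -> foxtrot

Answer: foxtrot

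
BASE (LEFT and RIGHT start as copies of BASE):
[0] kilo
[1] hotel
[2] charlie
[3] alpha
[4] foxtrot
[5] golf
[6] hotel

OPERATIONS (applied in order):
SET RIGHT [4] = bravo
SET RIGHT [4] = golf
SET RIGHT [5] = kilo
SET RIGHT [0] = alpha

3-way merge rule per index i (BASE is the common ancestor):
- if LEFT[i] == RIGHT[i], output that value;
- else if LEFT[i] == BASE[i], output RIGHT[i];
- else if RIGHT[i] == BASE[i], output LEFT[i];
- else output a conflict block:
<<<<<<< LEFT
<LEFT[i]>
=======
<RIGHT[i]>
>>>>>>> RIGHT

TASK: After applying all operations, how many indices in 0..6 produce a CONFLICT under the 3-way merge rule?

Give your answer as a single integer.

Final LEFT:  [kilo, hotel, charlie, alpha, foxtrot, golf, hotel]
Final RIGHT: [alpha, hotel, charlie, alpha, golf, kilo, hotel]
i=0: L=kilo=BASE, R=alpha -> take RIGHT -> alpha
i=1: L=hotel R=hotel -> agree -> hotel
i=2: L=charlie R=charlie -> agree -> charlie
i=3: L=alpha R=alpha -> agree -> alpha
i=4: L=foxtrot=BASE, R=golf -> take RIGHT -> golf
i=5: L=golf=BASE, R=kilo -> take RIGHT -> kilo
i=6: L=hotel R=hotel -> agree -> hotel
Conflict count: 0

Answer: 0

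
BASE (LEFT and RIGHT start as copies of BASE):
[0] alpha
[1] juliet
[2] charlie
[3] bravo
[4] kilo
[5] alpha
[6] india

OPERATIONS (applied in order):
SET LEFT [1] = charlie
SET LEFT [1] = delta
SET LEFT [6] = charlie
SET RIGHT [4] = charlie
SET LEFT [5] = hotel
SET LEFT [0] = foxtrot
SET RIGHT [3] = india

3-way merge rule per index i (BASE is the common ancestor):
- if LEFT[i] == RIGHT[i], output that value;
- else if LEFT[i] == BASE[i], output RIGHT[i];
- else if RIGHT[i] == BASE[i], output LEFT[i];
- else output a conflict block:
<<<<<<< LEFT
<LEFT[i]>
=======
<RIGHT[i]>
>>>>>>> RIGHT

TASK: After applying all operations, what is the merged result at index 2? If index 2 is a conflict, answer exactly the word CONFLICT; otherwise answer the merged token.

Final LEFT:  [foxtrot, delta, charlie, bravo, kilo, hotel, charlie]
Final RIGHT: [alpha, juliet, charlie, india, charlie, alpha, india]
i=0: L=foxtrot, R=alpha=BASE -> take LEFT -> foxtrot
i=1: L=delta, R=juliet=BASE -> take LEFT -> delta
i=2: L=charlie R=charlie -> agree -> charlie
i=3: L=bravo=BASE, R=india -> take RIGHT -> india
i=4: L=kilo=BASE, R=charlie -> take RIGHT -> charlie
i=5: L=hotel, R=alpha=BASE -> take LEFT -> hotel
i=6: L=charlie, R=india=BASE -> take LEFT -> charlie
Index 2 -> charlie

Answer: charlie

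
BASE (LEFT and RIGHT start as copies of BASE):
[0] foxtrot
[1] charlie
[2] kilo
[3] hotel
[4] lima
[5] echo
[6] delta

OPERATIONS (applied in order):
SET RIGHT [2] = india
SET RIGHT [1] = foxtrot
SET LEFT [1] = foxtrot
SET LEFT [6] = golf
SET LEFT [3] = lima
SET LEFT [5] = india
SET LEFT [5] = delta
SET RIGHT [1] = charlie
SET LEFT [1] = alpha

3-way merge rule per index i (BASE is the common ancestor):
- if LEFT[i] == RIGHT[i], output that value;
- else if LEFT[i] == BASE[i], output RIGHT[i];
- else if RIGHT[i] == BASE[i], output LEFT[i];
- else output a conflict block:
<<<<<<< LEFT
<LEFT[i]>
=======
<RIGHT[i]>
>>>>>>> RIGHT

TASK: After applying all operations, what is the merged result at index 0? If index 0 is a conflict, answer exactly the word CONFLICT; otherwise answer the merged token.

Answer: foxtrot

Derivation:
Final LEFT:  [foxtrot, alpha, kilo, lima, lima, delta, golf]
Final RIGHT: [foxtrot, charlie, india, hotel, lima, echo, delta]
i=0: L=foxtrot R=foxtrot -> agree -> foxtrot
i=1: L=alpha, R=charlie=BASE -> take LEFT -> alpha
i=2: L=kilo=BASE, R=india -> take RIGHT -> india
i=3: L=lima, R=hotel=BASE -> take LEFT -> lima
i=4: L=lima R=lima -> agree -> lima
i=5: L=delta, R=echo=BASE -> take LEFT -> delta
i=6: L=golf, R=delta=BASE -> take LEFT -> golf
Index 0 -> foxtrot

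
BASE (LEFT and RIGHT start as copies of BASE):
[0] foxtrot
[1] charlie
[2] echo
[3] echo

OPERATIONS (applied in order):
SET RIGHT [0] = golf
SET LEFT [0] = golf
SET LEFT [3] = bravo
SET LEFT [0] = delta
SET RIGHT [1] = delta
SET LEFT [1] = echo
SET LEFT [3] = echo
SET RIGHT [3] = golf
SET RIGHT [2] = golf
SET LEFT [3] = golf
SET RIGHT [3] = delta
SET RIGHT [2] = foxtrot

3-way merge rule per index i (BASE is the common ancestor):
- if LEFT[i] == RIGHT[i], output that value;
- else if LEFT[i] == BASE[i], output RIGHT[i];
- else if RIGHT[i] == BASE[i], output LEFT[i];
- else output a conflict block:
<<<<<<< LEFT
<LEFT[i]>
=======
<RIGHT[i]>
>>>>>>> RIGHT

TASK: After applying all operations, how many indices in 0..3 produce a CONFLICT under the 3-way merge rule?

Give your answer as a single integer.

Answer: 3

Derivation:
Final LEFT:  [delta, echo, echo, golf]
Final RIGHT: [golf, delta, foxtrot, delta]
i=0: BASE=foxtrot L=delta R=golf all differ -> CONFLICT
i=1: BASE=charlie L=echo R=delta all differ -> CONFLICT
i=2: L=echo=BASE, R=foxtrot -> take RIGHT -> foxtrot
i=3: BASE=echo L=golf R=delta all differ -> CONFLICT
Conflict count: 3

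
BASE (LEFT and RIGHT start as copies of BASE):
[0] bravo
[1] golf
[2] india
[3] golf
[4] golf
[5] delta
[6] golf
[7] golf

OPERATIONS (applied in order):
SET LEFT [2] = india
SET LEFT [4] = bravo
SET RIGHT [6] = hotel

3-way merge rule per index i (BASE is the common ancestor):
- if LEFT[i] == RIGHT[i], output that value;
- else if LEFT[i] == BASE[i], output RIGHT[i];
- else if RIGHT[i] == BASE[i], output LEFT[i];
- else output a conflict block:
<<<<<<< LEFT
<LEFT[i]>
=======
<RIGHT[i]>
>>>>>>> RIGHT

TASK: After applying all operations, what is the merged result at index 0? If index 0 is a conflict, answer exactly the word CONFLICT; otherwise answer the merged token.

Final LEFT:  [bravo, golf, india, golf, bravo, delta, golf, golf]
Final RIGHT: [bravo, golf, india, golf, golf, delta, hotel, golf]
i=0: L=bravo R=bravo -> agree -> bravo
i=1: L=golf R=golf -> agree -> golf
i=2: L=india R=india -> agree -> india
i=3: L=golf R=golf -> agree -> golf
i=4: L=bravo, R=golf=BASE -> take LEFT -> bravo
i=5: L=delta R=delta -> agree -> delta
i=6: L=golf=BASE, R=hotel -> take RIGHT -> hotel
i=7: L=golf R=golf -> agree -> golf
Index 0 -> bravo

Answer: bravo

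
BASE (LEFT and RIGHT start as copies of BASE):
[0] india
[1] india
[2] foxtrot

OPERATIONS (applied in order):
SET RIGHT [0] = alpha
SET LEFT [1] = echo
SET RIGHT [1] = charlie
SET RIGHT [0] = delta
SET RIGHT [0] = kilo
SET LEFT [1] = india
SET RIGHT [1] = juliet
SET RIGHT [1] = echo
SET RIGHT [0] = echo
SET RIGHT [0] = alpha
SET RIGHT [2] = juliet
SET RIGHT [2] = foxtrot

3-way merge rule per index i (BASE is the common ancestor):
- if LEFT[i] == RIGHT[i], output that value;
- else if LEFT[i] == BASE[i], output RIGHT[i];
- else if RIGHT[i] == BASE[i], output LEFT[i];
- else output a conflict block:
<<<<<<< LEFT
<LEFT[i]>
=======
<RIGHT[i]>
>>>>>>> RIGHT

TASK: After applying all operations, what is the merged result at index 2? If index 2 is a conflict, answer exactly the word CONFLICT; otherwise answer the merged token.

Answer: foxtrot

Derivation:
Final LEFT:  [india, india, foxtrot]
Final RIGHT: [alpha, echo, foxtrot]
i=0: L=india=BASE, R=alpha -> take RIGHT -> alpha
i=1: L=india=BASE, R=echo -> take RIGHT -> echo
i=2: L=foxtrot R=foxtrot -> agree -> foxtrot
Index 2 -> foxtrot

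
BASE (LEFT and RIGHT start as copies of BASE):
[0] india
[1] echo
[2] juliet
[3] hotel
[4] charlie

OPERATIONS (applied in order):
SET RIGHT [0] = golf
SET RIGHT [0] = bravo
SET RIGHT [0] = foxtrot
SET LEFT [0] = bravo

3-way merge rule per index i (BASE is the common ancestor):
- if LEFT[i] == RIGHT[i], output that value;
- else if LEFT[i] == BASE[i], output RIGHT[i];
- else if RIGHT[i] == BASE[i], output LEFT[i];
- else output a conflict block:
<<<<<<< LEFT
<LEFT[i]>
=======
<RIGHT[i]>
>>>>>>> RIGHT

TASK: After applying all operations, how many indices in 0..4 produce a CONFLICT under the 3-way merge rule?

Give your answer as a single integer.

Final LEFT:  [bravo, echo, juliet, hotel, charlie]
Final RIGHT: [foxtrot, echo, juliet, hotel, charlie]
i=0: BASE=india L=bravo R=foxtrot all differ -> CONFLICT
i=1: L=echo R=echo -> agree -> echo
i=2: L=juliet R=juliet -> agree -> juliet
i=3: L=hotel R=hotel -> agree -> hotel
i=4: L=charlie R=charlie -> agree -> charlie
Conflict count: 1

Answer: 1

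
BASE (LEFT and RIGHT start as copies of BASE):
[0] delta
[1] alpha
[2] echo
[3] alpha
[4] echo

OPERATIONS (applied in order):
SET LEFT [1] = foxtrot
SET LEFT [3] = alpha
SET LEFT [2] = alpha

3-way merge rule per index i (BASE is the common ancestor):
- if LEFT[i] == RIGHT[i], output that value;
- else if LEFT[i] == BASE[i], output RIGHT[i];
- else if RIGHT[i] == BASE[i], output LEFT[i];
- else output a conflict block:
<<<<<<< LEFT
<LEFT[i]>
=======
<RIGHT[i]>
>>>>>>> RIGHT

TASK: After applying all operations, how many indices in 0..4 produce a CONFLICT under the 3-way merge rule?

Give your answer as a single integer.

Final LEFT:  [delta, foxtrot, alpha, alpha, echo]
Final RIGHT: [delta, alpha, echo, alpha, echo]
i=0: L=delta R=delta -> agree -> delta
i=1: L=foxtrot, R=alpha=BASE -> take LEFT -> foxtrot
i=2: L=alpha, R=echo=BASE -> take LEFT -> alpha
i=3: L=alpha R=alpha -> agree -> alpha
i=4: L=echo R=echo -> agree -> echo
Conflict count: 0

Answer: 0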